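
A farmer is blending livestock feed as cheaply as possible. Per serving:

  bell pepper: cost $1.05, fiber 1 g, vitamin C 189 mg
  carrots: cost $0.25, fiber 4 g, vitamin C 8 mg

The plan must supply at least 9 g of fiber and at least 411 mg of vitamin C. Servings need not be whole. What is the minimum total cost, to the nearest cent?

For a min-cost LP with two ≥-constraints, a basic feasible solution has at most two positive variables.
bell pepper only: max(9/1, 411/189) = 9 servings → $9.45.
carrots only: max(9/4, 411/8) = 51.38 servings → $12.84.
bell pepper + carrots with both tight: 2.102 servings and 1.725 servings → $2.64.
The minimum over all feasible corners is $2.64.

$2.64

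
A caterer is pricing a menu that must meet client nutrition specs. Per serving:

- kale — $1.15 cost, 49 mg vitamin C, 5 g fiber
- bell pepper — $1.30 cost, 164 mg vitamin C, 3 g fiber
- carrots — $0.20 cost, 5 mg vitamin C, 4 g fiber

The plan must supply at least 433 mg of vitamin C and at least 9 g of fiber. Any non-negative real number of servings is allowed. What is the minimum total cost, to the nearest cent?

$3.48

Compare the cost at each extreme point of the feasible region.
kale only: max(433/49, 9/5) = 8.837 servings → $10.16.
bell pepper only: max(433/164, 9/3) = 3 servings → $3.90.
carrots only: max(433/5, 9/4) = 86.6 servings → $17.32.
kale + bell pepper with both tight: 0.263 servings and 2.562 servings → $3.63.
kale + carrots: the both-tight solution has a negative serving — not a feasible corner.
bell pepper + carrots with both tight: 2.632 servings and 0.2761 servings → $3.48.
The minimum over all feasible corners is $3.48.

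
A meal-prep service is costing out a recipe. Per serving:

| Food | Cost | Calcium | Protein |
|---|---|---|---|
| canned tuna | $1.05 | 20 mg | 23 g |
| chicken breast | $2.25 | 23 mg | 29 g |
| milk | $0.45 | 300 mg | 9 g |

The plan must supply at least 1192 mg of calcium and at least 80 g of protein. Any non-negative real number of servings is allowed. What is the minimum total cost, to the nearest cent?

$3.80

A basic optimal solution has at most two foods positive. Try each food alone and each pair with both targets met exactly.
canned tuna only: max(1192/20, 80/23) = 59.6 servings → $62.58.
chicken breast only: max(1192/23, 80/29) = 51.83 servings → $116.61.
milk only: max(1192/300, 80/9) = 8.889 servings → $4.00.
canned tuna + chicken breast: intersection lies outside the first quadrant.
canned tuna + milk with both tight: 1.975 servings and 3.842 servings → $3.80.
chicken breast + milk with both tight: 1.563 servings and 3.854 servings → $5.25.
Cheapest feasible corner: $3.80.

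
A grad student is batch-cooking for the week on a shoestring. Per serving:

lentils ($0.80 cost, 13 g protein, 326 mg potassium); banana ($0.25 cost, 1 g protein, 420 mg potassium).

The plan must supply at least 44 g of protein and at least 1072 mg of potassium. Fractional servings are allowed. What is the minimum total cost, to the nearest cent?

Minimising a linear cost over {protein ≥ 44, potassium ≥ 1072, servings ≥ 0} — the optimum is at a vertex, using one or two foods.
lentils only: max(44/13, 1072/326) = 3.385 servings → $2.71.
banana only: max(44/1, 1072/420) = 44 servings → $11.00.
lentils + banana: intersection lies outside the first quadrant.
So the least-cost plan costs $2.71.

$2.71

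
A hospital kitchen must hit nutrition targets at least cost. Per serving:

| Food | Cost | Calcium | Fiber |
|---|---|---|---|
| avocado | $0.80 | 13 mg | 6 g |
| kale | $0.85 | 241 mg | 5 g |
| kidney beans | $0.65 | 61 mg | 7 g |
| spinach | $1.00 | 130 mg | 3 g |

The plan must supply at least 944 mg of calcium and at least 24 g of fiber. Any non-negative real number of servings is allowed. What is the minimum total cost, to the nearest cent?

$3.66

The cheapest plan sits at a corner of the feasible region — with two constraints it uses at most two foods.
avocado only: max(944/13, 24/6) = 72.62 servings → $58.09.
kale only: max(944/241, 24/5) = 4.8 servings → $4.08.
kidney beans only: max(944/61, 24/7) = 15.48 servings → $10.06.
spinach only: max(944/130, 24/3) = 8 servings → $8.00.
avocado + kale with both tight: 0.7705 servings and 3.875 servings → $3.91.
avocado + kidney beans: intersection lies outside the first quadrant.
avocado + spinach with both tight: 0.3887 servings and 7.223 servings → $7.53.
kale + kidney beans with both tight: 3.722 servings and 0.7699 servings → $3.66.
kale + spinach: intersection lies outside the first quadrant.
kidney beans + spinach with both tight: 0.3961 servings and 7.076 servings → $7.33.
The minimum over all feasible corners is $3.66.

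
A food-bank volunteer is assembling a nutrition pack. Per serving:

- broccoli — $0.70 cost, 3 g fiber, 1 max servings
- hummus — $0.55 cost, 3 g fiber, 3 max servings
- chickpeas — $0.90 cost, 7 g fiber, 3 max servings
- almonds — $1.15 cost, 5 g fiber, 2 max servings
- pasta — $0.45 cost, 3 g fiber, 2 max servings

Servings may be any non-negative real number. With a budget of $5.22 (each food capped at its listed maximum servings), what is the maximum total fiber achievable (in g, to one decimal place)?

Fiber per dollar: chickpeas 7.778, pasta 6.667, hummus 5.455, almonds 4.348, broccoli 4.286.
Take 3 servings of chickpeas: spends $2.70, +21.0 g fiber (running total 21.0 g).
Take 2 servings of pasta: spends $0.90, +6.0 g fiber (running total 27.0 g).
Take 2.945 servings of hummus: spends $1.62, +8.8 g fiber (running total 35.8 g).
Greedy by best ratio exhausts the cost allowance optimally: 35.8 g.

35.8 g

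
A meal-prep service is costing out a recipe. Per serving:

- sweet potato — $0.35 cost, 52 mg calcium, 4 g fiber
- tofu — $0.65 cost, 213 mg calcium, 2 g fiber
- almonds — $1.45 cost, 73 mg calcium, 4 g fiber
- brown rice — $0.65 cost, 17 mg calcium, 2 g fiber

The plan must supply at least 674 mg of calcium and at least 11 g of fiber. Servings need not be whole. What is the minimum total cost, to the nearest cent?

$2.31

This is a tiny linear program; its minimum lies at a vertex of the feasible set. List the vertices and price them.
sweet potato only: max(674/52, 11/4) = 12.96 servings → $4.54.
tofu only: max(674/213, 11/2) = 5.5 servings → $3.58.
almonds only: max(674/73, 11/4) = 9.233 servings → $13.39.
brown rice only: max(674/17, 11/2) = 39.65 servings → $25.77.
sweet potato + tofu with both tight: 1.33 servings and 2.84 servings → $2.31.
sweet potato + almonds: the both-tight solution has a negative serving — not a feasible corner.
sweet potato + brown rice with both targets exact would need a negative amount; discard.
tofu + almonds with both tight: 2.681 servings and 1.409 servings → $3.79.
tofu + brown rice with both tight: 2.962 servings and 2.538 servings → $3.58.
almonds + brown rice with both targets exact would need a negative amount; discard.
Cheapest feasible corner: $2.31.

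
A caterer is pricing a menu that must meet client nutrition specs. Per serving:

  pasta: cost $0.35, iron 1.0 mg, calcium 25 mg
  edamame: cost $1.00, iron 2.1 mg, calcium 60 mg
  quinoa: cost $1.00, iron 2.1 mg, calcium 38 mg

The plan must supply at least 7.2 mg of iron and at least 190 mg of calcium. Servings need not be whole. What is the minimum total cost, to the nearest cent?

$2.66

pasta only: max(7.2/1.0, 190/25) = 7.6 servings → $2.66.
edamame only: max(7.2/2.1, 190/60) = 3.429 servings → $3.43.
quinoa only: max(7.2/2.1, 190/38) = 5 servings → $5.00.
pasta + edamame with both tight: 4.4 servings and 1.333 servings → $2.87.
pasta + quinoa: the both-tight solution has a negative serving — not a feasible corner.
edamame + quinoa with both tight: 2.714 servings and 0.7143 servings → $3.43.
So the least-cost plan costs $2.66.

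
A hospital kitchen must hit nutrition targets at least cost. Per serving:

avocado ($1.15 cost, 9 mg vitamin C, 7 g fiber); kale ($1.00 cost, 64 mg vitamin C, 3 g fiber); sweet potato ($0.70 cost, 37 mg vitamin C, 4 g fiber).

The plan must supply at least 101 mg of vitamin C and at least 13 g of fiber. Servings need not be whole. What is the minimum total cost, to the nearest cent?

Two binding constraints pin down two serving amounts, so the optimal mix uses at most two foods. The candidates are each food alone (scaled to the tighter of vitamin C/fiber) and each pair with both constraints tight.
avocado only: max(101/9, 13/7) = 11.22 servings → $12.91.
kale only: max(101/64, 13/3) = 4.333 servings → $4.33.
sweet potato only: max(101/37, 13/4) = 3.25 servings → $2.27.
avocado + kale with both tight: 1.257 servings and 1.401 servings → $2.85.
avocado + sweet potato with both tight: 0.3453 servings and 2.646 servings → $2.25.
kale + sweet potato: the both-tight solution has a negative serving — not a feasible corner.
The minimum over all feasible corners is $2.25.

$2.25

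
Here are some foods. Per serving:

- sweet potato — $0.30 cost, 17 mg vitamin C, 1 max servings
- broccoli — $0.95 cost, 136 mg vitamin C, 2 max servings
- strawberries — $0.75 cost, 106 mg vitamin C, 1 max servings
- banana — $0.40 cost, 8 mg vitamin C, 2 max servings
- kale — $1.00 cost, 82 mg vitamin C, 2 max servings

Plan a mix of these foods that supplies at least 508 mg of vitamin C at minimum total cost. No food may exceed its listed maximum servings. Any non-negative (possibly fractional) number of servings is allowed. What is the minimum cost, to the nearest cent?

$4.24

Cost per mg of vitamin C: broccoli $0.0070, strawberries $0.0071, kale $0.0122, sweet potato $0.0176, banana $0.0500.
Take 2 servings of broccoli: +272.0 mg vitamin C for $1.90 (total $1.90, still need 236.0 mg).
Take 1 serving of strawberries: +106.0 mg vitamin C for $0.75 (total $2.65, still need 130.0 mg).
Take 1.585 servings of kale: +130.0 mg vitamin C for $1.59 (total $4.24, still need 0.0 mg).
Greedy by cheapest-per-mg is optimal for a single linear constraint, so the minimum cost is $4.24.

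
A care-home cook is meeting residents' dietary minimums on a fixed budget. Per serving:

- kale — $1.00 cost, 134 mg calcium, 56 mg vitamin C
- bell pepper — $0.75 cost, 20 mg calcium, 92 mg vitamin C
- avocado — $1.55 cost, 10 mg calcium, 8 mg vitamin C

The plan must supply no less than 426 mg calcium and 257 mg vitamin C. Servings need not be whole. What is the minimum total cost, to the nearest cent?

Check every corner: each single food scaled to meet both minima, and each pair solved so both constraints bind.
kale only: max(426/134, 257/56) = 4.589 servings → $4.59.
bell pepper only: max(426/20, 257/92) = 21.3 servings → $15.97.
avocado only: max(426/10, 257/8) = 42.6 servings → $66.03.
kale + bell pepper with both tight: 3.038 servings and 0.9441 servings → $3.75.
kale + avocado with both tight: 1.637 servings and 20.67 servings → $33.67.
bell pepper + avocado: intersection lies outside the first quadrant.
The minimum over all feasible corners is $3.75.

$3.75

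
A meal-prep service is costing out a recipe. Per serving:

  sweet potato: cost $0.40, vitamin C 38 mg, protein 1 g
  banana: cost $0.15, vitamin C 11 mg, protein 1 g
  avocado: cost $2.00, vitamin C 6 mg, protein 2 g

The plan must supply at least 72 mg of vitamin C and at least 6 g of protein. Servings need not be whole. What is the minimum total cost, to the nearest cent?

$0.96

sweet potato only: max(72/38, 6/1) = 6 servings → $2.40.
banana only: max(72/11, 6/1) = 6.545 servings → $0.98.
avocado only: max(72/6, 6/2) = 12 servings → $24.00.
sweet potato + banana with both tight: 0.2222 servings and 5.778 servings → $0.96.
sweet potato + avocado with both tight: 1.543 servings and 2.229 servings → $5.07.
banana + avocado with both targets exact would need a negative amount; discard.
Cheapest feasible corner: $0.96.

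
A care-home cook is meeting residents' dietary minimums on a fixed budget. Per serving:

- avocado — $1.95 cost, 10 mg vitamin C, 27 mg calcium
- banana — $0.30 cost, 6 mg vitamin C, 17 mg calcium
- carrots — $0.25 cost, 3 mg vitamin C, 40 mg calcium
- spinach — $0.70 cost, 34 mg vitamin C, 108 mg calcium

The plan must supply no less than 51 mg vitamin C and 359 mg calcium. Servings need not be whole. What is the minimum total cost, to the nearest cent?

Minimising a linear cost over {vitamin C ≥ 51, calcium ≥ 359, servings ≥ 0} — the optimum is at a vertex, using one or two foods.
avocado only: max(51/10, 359/27) = 13.3 servings → $25.93.
banana only: max(51/6, 359/17) = 21.12 servings → $6.34.
carrots only: max(51/3, 359/40) = 17 servings → $4.25.
spinach only: max(51/34, 359/108) = 3.324 servings → $2.33.
avocado + banana: intersection lies outside the first quadrant.
avocado + carrots with both tight: 3.019 servings and 6.937 servings → $7.62.
avocado + spinach: intersection lies outside the first quadrant.
banana + carrots with both tight: 5.095 servings and 6.81 servings → $3.23.
banana + spinach with both targets exact would need a negative amount; discard.
carrots + spinach with both tight: 6.465 servings and 0.9295 servings → $2.27.
Cheapest feasible corner: $2.27.

$2.27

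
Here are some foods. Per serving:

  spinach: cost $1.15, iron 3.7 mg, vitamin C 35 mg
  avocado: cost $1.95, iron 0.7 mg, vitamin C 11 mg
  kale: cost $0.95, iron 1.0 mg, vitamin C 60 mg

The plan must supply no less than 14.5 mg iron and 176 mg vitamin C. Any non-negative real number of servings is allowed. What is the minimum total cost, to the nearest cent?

Minimising a linear cost over {iron ≥ 14.5, vitamin C ≥ 176, servings ≥ 0} — the optimum is at a vertex, using one or two foods.
spinach only: max(14.5/3.7, 176/35) = 5.029 servings → $5.78.
avocado only: max(14.5/0.7, 176/11) = 20.71 servings → $40.39.
kale only: max(14.5/1.0, 176/60) = 14.5 servings → $13.78.
spinach + avocado with both tight: 2.241 servings and 8.87 servings → $19.87.
spinach + kale with both tight: 3.711 servings and 0.7684 servings → $5.00.
avocado + kale with both targets exact would need a negative amount; discard.
Cheapest feasible corner: $5.00.

$5.00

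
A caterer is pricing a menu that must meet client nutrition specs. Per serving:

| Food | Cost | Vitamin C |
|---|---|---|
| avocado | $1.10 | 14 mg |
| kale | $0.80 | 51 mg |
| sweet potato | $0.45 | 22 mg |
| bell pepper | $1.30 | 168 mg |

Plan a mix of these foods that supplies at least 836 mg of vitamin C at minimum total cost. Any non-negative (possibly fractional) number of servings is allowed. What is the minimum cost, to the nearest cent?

Cost per mg of vitamin C: bell pepper $0.0077, kale $0.0157, sweet potato $0.0205, avocado $0.0786.
With no serving limits, use only bell pepper: 836 mg / 168 mg = 4.976 servings × $1.30 = $6.47.

$6.47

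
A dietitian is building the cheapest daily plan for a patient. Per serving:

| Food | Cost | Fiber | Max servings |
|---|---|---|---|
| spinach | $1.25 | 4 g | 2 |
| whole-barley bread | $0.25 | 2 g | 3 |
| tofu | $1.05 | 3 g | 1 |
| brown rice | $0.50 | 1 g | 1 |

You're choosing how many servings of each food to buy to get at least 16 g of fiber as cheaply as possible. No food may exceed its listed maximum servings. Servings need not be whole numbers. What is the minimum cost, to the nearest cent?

$3.95

Cost per g of fiber: whole-barley bread $0.1250, spinach $0.3125, tofu $0.3500, brown rice $0.5000.
Take 3 servings of whole-barley bread: +6.0 g fiber for $0.75 (total $0.75, still need 10.0 g).
Take 2 servings of spinach: +8.0 g fiber for $2.50 (total $3.25, still need 2.0 g).
Take 0.6667 servings of tofu: +2.0 g fiber for $0.70 (total $3.95, still need 0.0 g).
Greedy by cheapest-per-g is optimal for a single linear constraint, so the minimum cost is $3.95.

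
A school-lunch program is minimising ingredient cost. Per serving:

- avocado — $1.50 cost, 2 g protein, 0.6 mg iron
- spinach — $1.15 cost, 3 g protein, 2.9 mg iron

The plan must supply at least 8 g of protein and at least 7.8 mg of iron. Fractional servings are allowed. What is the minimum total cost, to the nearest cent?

$3.09

An LP optimum is at a vertex; with two nutrient constraints at most two foods are used. Check each candidate.
avocado only: max(8/2, 7.8/0.6) = 13 servings → $19.50.
spinach only: max(8/3, 7.8/2.9) = 2.69 servings → $3.09.
avocado + spinach: the both-tight solution has a negative serving — not a feasible corner.
The minimum over all feasible corners is $3.09.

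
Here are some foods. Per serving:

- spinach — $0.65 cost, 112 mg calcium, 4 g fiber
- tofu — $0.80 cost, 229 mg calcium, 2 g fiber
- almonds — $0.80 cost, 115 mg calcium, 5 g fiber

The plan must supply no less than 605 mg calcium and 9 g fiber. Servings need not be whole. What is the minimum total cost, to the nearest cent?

$2.43

spinach only: max(605/112, 9/4) = 5.402 servings → $3.51.
tofu only: max(605/229, 9/2) = 4.5 servings → $3.60.
almonds only: max(605/115, 9/5) = 5.261 servings → $4.21.
spinach + tofu with both tight: 1.23 servings and 2.04 servings → $2.43.
spinach + almonds with both targets exact would need a negative amount; discard.
tofu + almonds with both tight: 2.175 servings and 0.9301 servings → $2.48.
The minimum over all feasible corners is $2.43.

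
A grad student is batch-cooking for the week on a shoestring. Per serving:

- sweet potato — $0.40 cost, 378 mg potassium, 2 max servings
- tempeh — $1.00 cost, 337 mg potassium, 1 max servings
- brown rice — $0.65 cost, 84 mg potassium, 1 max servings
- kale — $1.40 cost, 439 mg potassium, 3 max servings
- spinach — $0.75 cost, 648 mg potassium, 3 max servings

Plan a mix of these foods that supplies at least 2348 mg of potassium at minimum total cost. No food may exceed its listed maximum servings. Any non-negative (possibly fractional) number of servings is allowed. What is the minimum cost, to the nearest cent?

Cost per mg of potassium: sweet potato $0.0011, spinach $0.0012, tempeh $0.0030, kale $0.0032, brown rice $0.0077.
Take 2 servings of sweet potato: +756.0 mg potassium for $0.80 (total $0.80, still need 1592.0 mg).
Take 2.457 servings of spinach: +1592.0 mg potassium for $1.84 (total $2.64, still need 0.0 mg).
Greedy by cheapest-per-mg is optimal for a single linear constraint, so the minimum cost is $2.64.

$2.64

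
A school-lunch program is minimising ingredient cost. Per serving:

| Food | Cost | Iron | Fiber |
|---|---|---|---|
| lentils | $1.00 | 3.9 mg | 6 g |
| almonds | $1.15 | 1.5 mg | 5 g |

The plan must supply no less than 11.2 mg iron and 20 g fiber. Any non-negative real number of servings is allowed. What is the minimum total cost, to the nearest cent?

$3.33

Minimising a linear cost over {iron ≥ 11.2, fiber ≥ 20, servings ≥ 0} — the optimum is at a vertex, using one or two foods.
lentils only: max(11.2/3.9, 20/6) = 3.333 servings → $3.33.
almonds only: max(11.2/1.5, 20/5) = 7.467 servings → $8.59.
lentils + almonds with both tight: 2.476 servings and 1.029 servings → $3.66.
Cheapest feasible corner: $3.33.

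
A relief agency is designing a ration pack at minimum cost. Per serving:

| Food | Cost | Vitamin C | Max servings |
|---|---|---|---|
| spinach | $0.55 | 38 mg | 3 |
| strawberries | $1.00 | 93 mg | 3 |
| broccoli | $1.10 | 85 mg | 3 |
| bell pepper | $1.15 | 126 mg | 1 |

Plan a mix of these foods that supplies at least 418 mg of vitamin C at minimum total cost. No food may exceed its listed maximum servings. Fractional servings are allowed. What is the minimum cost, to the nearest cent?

Cost per mg of vitamin C: bell pepper $0.0091, strawberries $0.0108, broccoli $0.0129, spinach $0.0145.
Take 1 serving of bell pepper: +126.0 mg vitamin C for $1.15 (total $1.15, still need 292.0 mg).
Take 3 servings of strawberries: +279.0 mg vitamin C for $3.00 (total $4.15, still need 13.0 mg).
Take 0.1529 servings of broccoli: +13.0 mg vitamin C for $0.17 (total $4.32, still need 0.0 mg).
Filling from the cheapest source first is optimal under one linear minimum: $4.32.

$4.32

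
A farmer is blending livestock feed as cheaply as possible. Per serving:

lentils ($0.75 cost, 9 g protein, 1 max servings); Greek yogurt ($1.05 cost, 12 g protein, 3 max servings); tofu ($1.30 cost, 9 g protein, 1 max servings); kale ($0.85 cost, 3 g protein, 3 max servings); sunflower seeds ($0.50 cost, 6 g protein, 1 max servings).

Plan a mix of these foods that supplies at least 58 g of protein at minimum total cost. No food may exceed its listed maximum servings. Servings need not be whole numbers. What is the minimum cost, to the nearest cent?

$5.41

Cost per g of protein: lentils $0.0833, sunflower seeds $0.0833, Greek yogurt $0.0875, tofu $0.1444, kale $0.2833.
Take 1 serving of lentils: +9.0 g protein for $0.75 (total $0.75, still need 49.0 g).
Take 1 serving of sunflower seeds: +6.0 g protein for $0.50 (total $1.25, still need 43.0 g).
Take 3 servings of Greek yogurt: +36.0 g protein for $3.15 (total $4.40, still need 7.0 g).
Take 0.7778 servings of tofu: +7.0 g protein for $1.01 (total $5.41, still need 0.0 g).
Filling from the cheapest source first is optimal under one linear minimum: $5.41.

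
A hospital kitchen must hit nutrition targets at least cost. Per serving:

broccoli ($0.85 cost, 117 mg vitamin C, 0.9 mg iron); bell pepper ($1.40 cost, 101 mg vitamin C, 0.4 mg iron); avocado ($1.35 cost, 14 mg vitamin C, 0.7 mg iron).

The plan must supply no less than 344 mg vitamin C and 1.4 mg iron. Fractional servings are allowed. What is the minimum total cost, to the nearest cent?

$2.50

broccoli only: max(344/117, 1.4/0.9) = 2.94 servings → $2.50.
bell pepper only: max(344/101, 1.4/0.4) = 3.5 servings → $4.90.
avocado only: max(344/14, 1.4/0.7) = 24.57 servings → $33.17.
broccoli + bell pepper with both tight: 0.08617 servings and 3.306 servings → $4.70.
broccoli + avocado with both targets exact would need a negative amount; discard.
bell pepper + avocado with both tight: 3.398 servings and 0.05837 servings → $4.84.
So the least-cost plan costs $2.50.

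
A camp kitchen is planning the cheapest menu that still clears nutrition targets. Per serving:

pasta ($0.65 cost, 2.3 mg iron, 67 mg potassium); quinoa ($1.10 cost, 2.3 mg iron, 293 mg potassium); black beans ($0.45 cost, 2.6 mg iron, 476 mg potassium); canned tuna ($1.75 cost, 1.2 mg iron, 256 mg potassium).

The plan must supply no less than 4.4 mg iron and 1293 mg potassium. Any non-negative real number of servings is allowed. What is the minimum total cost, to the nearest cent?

Two binding constraints pin down two serving amounts, so the optimal mix uses at most two foods. The candidates are each food alone (scaled to the tighter of iron/potassium) and each pair with both constraints tight.
pasta only: max(4.4/2.3, 1293/67) = 19.3 servings → $12.54.
quinoa only: max(4.4/2.3, 1293/293) = 4.413 servings → $4.85.
black beans only: max(4.4/2.6, 1293/476) = 2.716 servings → $1.22.
canned tuna only: max(4.4/1.2, 1293/256) = 5.051 servings → $8.84.
pasta + quinoa with both targets exact would need a negative amount; discard.
pasta + black beans: the both-tight solution has a negative serving — not a feasible corner.
pasta + canned tuna: the both-tight solution has a negative serving — not a feasible corner.
quinoa + black beans: the both-tight solution has a negative serving — not a feasible corner.
quinoa + canned tuna with both targets exact would need a negative amount; discard.
black beans + canned tuna: intersection lies outside the first quadrant.
Cheapest feasible corner: $1.22.

$1.22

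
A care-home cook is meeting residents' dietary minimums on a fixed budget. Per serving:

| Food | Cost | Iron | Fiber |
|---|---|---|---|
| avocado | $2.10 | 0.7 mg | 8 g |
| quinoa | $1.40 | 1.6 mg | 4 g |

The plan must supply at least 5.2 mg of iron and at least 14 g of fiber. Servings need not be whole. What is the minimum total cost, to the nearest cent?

$4.79

For a min-cost LP with two ≥-constraints, a basic feasible solution has at most two positive variables.
avocado only: max(5.2/0.7, 14/8) = 7.429 servings → $15.60.
quinoa only: max(5.2/1.6, 14/4) = 3.5 servings → $4.90.
avocado + quinoa with both tight: 0.16 servings and 3.18 servings → $4.79.
So the least-cost plan costs $4.79.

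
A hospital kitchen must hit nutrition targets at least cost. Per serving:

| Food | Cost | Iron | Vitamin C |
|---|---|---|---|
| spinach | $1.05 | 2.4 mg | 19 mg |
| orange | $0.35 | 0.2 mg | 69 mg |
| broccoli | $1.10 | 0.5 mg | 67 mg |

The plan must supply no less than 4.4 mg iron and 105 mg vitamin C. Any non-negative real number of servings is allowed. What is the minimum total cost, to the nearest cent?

$2.20

The cheapest plan sits at a corner of the feasible region — with two constraints it uses at most two foods.
spinach only: max(4.4/2.4, 105/19) = 5.526 servings → $5.80.
orange only: max(4.4/0.2, 105/69) = 22 servings → $7.70.
broccoli only: max(4.4/0.5, 105/67) = 8.8 servings → $9.68.
spinach + orange with both tight: 1.747 servings and 1.041 servings → $2.20.
spinach + broccoli with both tight: 1.601 servings and 1.113 servings → $2.91.
orange + broccoli with both targets exact would need a negative amount; discard.
So the least-cost plan costs $2.20.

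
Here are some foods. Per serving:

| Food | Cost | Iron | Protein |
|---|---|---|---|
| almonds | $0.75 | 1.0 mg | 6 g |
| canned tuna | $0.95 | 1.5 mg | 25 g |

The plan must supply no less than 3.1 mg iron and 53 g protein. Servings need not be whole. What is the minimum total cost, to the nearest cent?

At the optimum either one food covers both requirements or two foods hit both targets exactly; no other combination can be cheaper.
almonds only: max(3.1/1.0, 53/6) = 8.833 servings → $6.62.
canned tuna only: max(3.1/1.5, 53/25) = 2.12 servings → $2.01.
almonds + canned tuna with both targets exact would need a negative amount; discard.
Cheapest feasible corner: $2.01.

$2.01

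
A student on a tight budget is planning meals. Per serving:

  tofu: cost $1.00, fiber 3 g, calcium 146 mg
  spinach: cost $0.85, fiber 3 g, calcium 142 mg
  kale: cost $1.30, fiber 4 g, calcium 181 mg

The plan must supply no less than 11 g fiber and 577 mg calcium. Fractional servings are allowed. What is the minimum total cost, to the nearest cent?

tofu only: max(11/3, 577/146) = 3.952 servings → $3.95.
spinach only: max(11/3, 577/142) = 4.063 servings → $3.45.
kale only: max(11/4, 577/181) = 3.188 servings → $4.14.
tofu + spinach with both targets exact would need a negative amount; discard.
tofu + kale with both targets exact would need a negative amount; discard.
spinach + kale: intersection lies outside the first quadrant.
So the least-cost plan costs $3.45.

$3.45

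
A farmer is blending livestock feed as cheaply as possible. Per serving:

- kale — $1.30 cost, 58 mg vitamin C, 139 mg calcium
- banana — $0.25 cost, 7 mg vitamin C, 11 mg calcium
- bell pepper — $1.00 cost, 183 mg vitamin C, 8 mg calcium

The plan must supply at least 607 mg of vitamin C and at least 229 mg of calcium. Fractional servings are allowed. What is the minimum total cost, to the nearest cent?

$4.78

With two linear requirements the optimum uses one or two foods; enumerate the corners.
kale only: max(607/58, 229/139) = 10.47 servings → $13.61.
banana only: max(607/7, 229/11) = 86.71 servings → $21.68.
bell pepper only: max(607/183, 229/8) = 28.62 servings → $28.62.
kale + banana: intersection lies outside the first quadrant.
kale + bell pepper with both tight: 1.484 servings and 2.847 servings → $4.78.
banana + bell pepper with both tight: 18.93 servings and 2.593 servings → $7.33.
The minimum over all feasible corners is $4.78.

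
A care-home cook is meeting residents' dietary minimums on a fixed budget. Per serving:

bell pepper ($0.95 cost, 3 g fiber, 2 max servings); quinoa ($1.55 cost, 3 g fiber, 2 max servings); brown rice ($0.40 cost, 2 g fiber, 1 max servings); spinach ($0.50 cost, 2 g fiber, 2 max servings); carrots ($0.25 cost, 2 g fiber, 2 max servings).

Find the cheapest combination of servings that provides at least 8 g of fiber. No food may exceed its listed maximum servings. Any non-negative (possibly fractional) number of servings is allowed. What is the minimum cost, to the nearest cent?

$1.40

Cost per g of fiber: carrots $0.1250, brown rice $0.2000, spinach $0.2500, bell pepper $0.3167, quinoa $0.5167.
Take 2 servings of carrots: +4.0 g fiber for $0.50 (total $0.50, still need 4.0 g).
Take 1 serving of brown rice: +2.0 g fiber for $0.40 (total $0.90, still need 2.0 g).
Take 1 serving of spinach: +2.0 g fiber for $0.50 (total $1.40, still need 0.0 g).
Greedy by cheapest-per-g is optimal for a single linear constraint, so the minimum cost is $1.40.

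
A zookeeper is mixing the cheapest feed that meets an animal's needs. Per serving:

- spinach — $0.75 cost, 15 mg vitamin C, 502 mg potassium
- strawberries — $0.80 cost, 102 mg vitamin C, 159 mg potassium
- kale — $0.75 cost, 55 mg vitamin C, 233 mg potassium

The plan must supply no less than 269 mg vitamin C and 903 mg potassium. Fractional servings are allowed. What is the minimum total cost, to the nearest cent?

$2.75

With two linear requirements the optimum uses one or two foods; enumerate the corners.
spinach only: max(269/15, 903/502) = 17.93 servings → $13.45.
strawberries only: max(269/102, 903/159) = 5.679 servings → $4.54.
kale only: max(269/55, 903/233) = 4.891 servings → $3.67.
spinach + strawberries with both tight: 1.011 servings and 2.489 servings → $2.75.
spinach + kale: intersection lies outside the first quadrant.
strawberries + kale with both tight: 0.8663 servings and 3.284 servings → $3.16.
Cheapest feasible corner: $2.75.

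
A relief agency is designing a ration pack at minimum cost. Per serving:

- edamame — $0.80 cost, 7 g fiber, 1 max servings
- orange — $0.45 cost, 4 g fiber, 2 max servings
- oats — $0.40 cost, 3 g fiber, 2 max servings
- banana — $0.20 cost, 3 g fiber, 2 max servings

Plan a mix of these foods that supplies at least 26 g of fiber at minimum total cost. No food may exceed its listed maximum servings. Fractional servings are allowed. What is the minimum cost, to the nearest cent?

Cost per g of fiber: banana $0.0667, orange $0.1125, edamame $0.1143, oats $0.1333.
Take 2 servings of banana: +6.0 g fiber for $0.40 (total $0.40, still need 20.0 g).
Take 2 servings of orange: +8.0 g fiber for $0.90 (total $1.30, still need 12.0 g).
Take 1 serving of edamame: +7.0 g fiber for $0.80 (total $2.10, still need 5.0 g).
Take 1.667 servings of oats: +5.0 g fiber for $0.67 (total $2.77, still need 0.0 g).
Filling from the cheapest source first is optimal under one linear minimum: $2.77.

$2.77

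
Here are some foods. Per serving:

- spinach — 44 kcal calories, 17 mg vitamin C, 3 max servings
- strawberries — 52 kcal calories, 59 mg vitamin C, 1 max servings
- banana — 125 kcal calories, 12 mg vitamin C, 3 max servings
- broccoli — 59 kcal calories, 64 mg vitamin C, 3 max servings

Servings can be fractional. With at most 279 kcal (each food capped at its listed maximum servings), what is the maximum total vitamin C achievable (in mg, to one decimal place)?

270.3 mg

Vitamin C per kcal: strawberries 1.135, broccoli 1.085, spinach 0.3864, banana 0.096.
Take 1 serving of strawberries: uses 52 kcal, +59.0 mg vitamin C (running total 59.0 mg).
Take 3 servings of broccoli: uses 177 kcal, +192.0 mg vitamin C (running total 251.0 mg).
Take 1.136 servings of spinach: uses 50 kcal, +19.3 mg vitamin C (running total 270.3 mg).
Greedy by best ratio exhausts the calories allowance optimally: 270.3 mg.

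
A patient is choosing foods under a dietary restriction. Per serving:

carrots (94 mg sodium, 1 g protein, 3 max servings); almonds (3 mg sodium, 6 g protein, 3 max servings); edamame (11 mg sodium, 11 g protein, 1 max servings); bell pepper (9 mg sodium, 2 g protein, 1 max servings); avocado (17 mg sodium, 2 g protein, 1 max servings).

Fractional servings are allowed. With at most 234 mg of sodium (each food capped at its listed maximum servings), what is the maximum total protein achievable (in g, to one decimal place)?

35.0 g

Protein per mg sodium: almonds 2, edamame 1, bell pepper 0.2222, avocado 0.1176, carrots 0.01064.
Take 3 servings of almonds: uses 9 mg sodium, +18.0 g protein (running total 18.0 g).
Take 1 serving of edamame: uses 11 mg sodium, +11.0 g protein (running total 29.0 g).
Take 1 serving of bell pepper: uses 9 mg sodium, +2.0 g protein (running total 31.0 g).
Take 1 serving of avocado: uses 17 mg sodium, +2.0 g protein (running total 33.0 g).
Take 2 servings of carrots: uses 188 mg sodium, +2.0 g protein (running total 35.0 g).
Filling greedily by protein-per-mg sodium is optimal for one linear limit, giving 35.0 g.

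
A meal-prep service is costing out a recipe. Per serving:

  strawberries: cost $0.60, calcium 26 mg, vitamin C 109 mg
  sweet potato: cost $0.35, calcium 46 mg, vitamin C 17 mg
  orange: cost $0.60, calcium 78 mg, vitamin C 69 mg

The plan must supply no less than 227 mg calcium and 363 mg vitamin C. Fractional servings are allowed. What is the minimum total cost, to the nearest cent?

An LP optimum is at a vertex; with two nutrient constraints at most two foods are used. Check each candidate.
strawberries only: max(227/26, 363/109) = 8.731 servings → $5.24.
sweet potato only: max(227/46, 363/17) = 21.35 servings → $7.47.
orange only: max(227/78, 363/69) = 5.261 servings → $3.16.
strawberries + sweet potato with both tight: 2.808 servings and 3.348 servings → $2.86.
strawberries + orange with both tight: 1.886 servings and 2.282 servings → $2.50.
sweet potato + orange with both targets exact would need a negative amount; discard.
So the least-cost plan costs $2.50.

$2.50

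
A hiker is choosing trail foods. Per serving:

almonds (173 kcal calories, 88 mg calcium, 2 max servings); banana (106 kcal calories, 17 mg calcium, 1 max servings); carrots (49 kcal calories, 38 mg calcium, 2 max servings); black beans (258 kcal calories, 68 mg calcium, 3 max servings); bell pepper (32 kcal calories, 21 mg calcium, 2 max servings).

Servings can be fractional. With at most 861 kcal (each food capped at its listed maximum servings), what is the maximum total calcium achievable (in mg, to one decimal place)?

387.0 mg

Calcium per kcal: carrots 0.7755, bell pepper 0.6562, almonds 0.5087, black beans 0.2636, banana 0.1604.
Take 2 servings of carrots: uses 98 kcal, +76.0 mg calcium (running total 76.0 mg).
Take 2 servings of bell pepper: uses 64 kcal, +42.0 mg calcium (running total 118.0 mg).
Take 2 servings of almonds: uses 346 kcal, +176.0 mg calcium (running total 294.0 mg).
Take 1.368 servings of black beans: uses 353 kcal, +93.0 mg calcium (running total 387.0 mg).
Filling greedily by calcium-per-kcal is optimal for one linear limit, giving 387.0 mg.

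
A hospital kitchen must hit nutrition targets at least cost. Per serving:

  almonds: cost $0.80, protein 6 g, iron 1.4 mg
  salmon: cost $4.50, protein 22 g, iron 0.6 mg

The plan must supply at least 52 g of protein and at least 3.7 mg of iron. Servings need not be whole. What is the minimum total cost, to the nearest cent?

Compare the cost at each extreme point of the feasible region.
almonds only: max(52/6, 3.7/1.4) = 8.667 servings → $6.93.
salmon only: max(52/22, 3.7/0.6) = 6.167 servings → $27.75.
almonds + salmon with both tight: 1.846 servings and 1.86 servings → $9.85.
The minimum over all feasible corners is $6.93.

$6.93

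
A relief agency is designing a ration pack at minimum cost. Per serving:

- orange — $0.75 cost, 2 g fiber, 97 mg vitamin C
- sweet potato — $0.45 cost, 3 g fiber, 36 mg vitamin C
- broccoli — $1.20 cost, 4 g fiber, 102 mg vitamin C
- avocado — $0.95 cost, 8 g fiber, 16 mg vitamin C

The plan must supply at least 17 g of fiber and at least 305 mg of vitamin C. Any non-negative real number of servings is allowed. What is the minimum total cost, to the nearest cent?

$3.17

orange only: max(17/2, 305/97) = 8.5 servings → $6.38.
sweet potato only: max(17/3, 305/36) = 8.472 servings → $3.81.
broccoli only: max(17/4, 305/102) = 4.25 servings → $5.10.
avocado only: max(17/8, 305/16) = 19.06 servings → $18.11.
orange + sweet potato with both tight: 1.384 servings and 4.744 servings → $3.17.
orange + broccoli: intersection lies outside the first quadrant.
orange + avocado with both tight: 2.914 servings and 1.397 servings → $3.51.
sweet potato + broccoli with both tight: 3.173 servings and 1.87 servings → $3.67.
sweet potato + avocado: intersection lies outside the first quadrant.
broccoli + avocado with both tight: 2.883 servings and 0.6835 servings → $4.11.
The minimum over all feasible corners is $3.17.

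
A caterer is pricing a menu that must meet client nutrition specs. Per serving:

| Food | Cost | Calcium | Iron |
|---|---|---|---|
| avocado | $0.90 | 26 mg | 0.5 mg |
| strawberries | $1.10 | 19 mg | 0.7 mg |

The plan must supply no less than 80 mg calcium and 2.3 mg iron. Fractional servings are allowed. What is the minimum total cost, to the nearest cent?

At the optimum either one food covers both requirements or two foods hit both targets exactly; no other combination can be cheaper.
avocado only: max(80/26, 2.3/0.5) = 4.6 servings → $4.14.
strawberries only: max(80/19, 2.3/0.7) = 4.211 servings → $4.63.
avocado + strawberries with both tight: 1.414 servings and 2.276 servings → $3.78.
Cheapest feasible corner: $3.78.

$3.78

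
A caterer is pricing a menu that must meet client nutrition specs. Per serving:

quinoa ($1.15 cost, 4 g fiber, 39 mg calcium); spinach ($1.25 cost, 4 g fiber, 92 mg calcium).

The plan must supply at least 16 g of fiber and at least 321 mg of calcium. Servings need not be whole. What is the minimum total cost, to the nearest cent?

$4.91

Two binding constraints pin down two serving amounts, so the optimal mix uses at most two foods. The candidates are each food alone (scaled to the tighter of fiber/calcium) and each pair with both constraints tight.
quinoa only: max(16/4, 321/39) = 8.231 servings → $9.47.
spinach only: max(16/4, 321/92) = 4 servings → $5.00.
quinoa + spinach with both tight: 0.8868 servings and 3.113 servings → $4.91.
The minimum over all feasible corners is $4.91.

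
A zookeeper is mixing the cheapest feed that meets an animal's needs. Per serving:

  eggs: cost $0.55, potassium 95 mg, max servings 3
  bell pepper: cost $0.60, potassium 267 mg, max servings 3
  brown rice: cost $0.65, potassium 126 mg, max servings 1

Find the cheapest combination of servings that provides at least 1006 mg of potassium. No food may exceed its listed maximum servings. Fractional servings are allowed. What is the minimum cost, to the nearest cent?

$2.91

Cost per mg of potassium: bell pepper $0.0022, brown rice $0.0052, eggs $0.0058.
Take 3 servings of bell pepper: +801.0 mg potassium for $1.80 (total $1.80, still need 205.0 mg).
Take 1 serving of brown rice: +126.0 mg potassium for $0.65 (total $2.45, still need 79.0 mg).
Take 0.8316 servings of eggs: +79.0 mg potassium for $0.46 (total $2.91, still need 0.0 mg).
Filling from the cheapest source first is optimal under one linear minimum: $2.91.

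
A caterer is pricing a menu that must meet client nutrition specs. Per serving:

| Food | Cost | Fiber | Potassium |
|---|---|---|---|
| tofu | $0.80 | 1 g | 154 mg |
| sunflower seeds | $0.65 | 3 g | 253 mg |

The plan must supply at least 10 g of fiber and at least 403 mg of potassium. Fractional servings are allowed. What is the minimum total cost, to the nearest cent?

A basic optimal solution has at most two foods positive. Try each food alone and each pair with both targets met exactly.
tofu only: max(10/1, 403/154) = 10 servings → $8.00.
sunflower seeds only: max(10/3, 403/253) = 3.333 servings → $2.17.
tofu + sunflower seeds with both targets exact would need a negative amount; discard.
Cheapest feasible corner: $2.17.

$2.17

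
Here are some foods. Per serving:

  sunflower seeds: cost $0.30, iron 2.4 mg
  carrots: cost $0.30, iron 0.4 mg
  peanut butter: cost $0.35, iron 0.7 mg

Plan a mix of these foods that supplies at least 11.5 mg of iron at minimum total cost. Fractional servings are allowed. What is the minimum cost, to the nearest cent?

$1.44

Cost per mg of iron: sunflower seeds $0.1250, peanut butter $0.5000, carrots $0.7500.
With no serving limits, use only sunflower seeds: 11.5 mg / 2.4 mg = 4.792 servings × $0.30 = $1.44.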